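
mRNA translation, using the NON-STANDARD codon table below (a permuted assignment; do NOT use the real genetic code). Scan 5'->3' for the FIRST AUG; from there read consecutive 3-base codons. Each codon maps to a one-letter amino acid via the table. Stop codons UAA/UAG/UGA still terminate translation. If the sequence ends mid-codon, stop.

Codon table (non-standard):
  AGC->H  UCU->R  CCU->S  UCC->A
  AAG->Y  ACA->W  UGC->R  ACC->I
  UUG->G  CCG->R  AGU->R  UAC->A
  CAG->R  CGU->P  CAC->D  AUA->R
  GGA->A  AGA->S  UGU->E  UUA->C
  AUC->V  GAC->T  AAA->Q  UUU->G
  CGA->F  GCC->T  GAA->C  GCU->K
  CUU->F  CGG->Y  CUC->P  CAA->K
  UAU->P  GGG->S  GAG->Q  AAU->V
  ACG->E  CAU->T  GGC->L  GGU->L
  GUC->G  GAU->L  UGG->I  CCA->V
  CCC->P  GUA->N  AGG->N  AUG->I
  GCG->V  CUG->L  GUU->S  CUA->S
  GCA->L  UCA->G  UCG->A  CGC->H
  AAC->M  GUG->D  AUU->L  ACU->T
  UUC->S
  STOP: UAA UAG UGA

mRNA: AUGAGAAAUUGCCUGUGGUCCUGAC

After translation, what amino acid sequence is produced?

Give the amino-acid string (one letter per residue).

start AUG at pos 0
pos 0: AUG -> I; peptide=I
pos 3: AGA -> S; peptide=IS
pos 6: AAU -> V; peptide=ISV
pos 9: UGC -> R; peptide=ISVR
pos 12: CUG -> L; peptide=ISVRL
pos 15: UGG -> I; peptide=ISVRLI
pos 18: UCC -> A; peptide=ISVRLIA
pos 21: UGA -> STOP

Answer: ISVRLIA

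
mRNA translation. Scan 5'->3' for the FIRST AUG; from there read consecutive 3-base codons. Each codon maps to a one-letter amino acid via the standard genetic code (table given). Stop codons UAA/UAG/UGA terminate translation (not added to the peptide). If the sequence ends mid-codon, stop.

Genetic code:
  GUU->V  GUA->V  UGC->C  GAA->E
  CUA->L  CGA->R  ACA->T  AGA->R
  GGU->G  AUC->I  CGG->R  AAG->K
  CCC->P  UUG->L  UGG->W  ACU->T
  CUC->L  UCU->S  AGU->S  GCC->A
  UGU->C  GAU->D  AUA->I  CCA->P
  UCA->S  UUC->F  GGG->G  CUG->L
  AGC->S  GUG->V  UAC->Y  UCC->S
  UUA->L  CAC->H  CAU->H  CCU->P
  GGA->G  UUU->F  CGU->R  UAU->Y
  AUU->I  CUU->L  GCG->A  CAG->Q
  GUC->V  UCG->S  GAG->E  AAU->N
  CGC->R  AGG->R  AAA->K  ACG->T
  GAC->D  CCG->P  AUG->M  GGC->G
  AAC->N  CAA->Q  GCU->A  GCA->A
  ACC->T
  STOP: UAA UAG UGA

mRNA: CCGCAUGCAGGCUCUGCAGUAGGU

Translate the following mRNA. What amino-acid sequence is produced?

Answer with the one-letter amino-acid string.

Answer: MQALQ

Derivation:
start AUG at pos 4
pos 4: AUG -> M; peptide=M
pos 7: CAG -> Q; peptide=MQ
pos 10: GCU -> A; peptide=MQA
pos 13: CUG -> L; peptide=MQAL
pos 16: CAG -> Q; peptide=MQALQ
pos 19: UAG -> STOP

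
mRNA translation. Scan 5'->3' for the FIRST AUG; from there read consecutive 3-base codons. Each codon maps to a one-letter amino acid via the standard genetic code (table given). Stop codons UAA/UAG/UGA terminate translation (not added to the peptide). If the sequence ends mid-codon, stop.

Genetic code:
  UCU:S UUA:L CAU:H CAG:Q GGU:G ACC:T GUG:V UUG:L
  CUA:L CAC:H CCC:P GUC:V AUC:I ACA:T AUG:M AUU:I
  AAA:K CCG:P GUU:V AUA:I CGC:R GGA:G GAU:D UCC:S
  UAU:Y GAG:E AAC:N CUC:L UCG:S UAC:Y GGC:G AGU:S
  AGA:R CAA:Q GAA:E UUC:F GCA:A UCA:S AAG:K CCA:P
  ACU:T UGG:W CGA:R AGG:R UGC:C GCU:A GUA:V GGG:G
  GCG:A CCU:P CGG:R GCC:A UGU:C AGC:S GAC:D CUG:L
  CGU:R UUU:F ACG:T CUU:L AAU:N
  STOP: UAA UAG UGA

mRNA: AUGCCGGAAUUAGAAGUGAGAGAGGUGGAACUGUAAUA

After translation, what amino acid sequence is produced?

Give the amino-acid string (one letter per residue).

start AUG at pos 0
pos 0: AUG -> M; peptide=M
pos 3: CCG -> P; peptide=MP
pos 6: GAA -> E; peptide=MPE
pos 9: UUA -> L; peptide=MPEL
pos 12: GAA -> E; peptide=MPELE
pos 15: GUG -> V; peptide=MPELEV
pos 18: AGA -> R; peptide=MPELEVR
pos 21: GAG -> E; peptide=MPELEVRE
pos 24: GUG -> V; peptide=MPELEVREV
pos 27: GAA -> E; peptide=MPELEVREVE
pos 30: CUG -> L; peptide=MPELEVREVEL
pos 33: UAA -> STOP

Answer: MPELEVREVEL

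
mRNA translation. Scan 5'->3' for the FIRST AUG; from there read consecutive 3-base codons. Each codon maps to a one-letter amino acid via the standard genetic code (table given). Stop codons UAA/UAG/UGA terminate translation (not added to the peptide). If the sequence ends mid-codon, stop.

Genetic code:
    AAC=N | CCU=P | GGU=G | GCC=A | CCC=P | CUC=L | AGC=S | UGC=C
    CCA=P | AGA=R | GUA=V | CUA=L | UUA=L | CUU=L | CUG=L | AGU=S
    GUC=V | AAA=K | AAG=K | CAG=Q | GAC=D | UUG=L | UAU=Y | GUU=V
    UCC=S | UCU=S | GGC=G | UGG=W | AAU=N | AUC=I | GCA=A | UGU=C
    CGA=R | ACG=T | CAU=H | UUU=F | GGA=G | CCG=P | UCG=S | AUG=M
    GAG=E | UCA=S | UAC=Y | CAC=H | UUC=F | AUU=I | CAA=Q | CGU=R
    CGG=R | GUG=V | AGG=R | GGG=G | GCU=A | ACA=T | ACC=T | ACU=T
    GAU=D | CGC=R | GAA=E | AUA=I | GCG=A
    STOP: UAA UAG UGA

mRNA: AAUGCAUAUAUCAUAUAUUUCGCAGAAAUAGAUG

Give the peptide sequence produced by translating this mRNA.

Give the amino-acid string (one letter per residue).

Answer: MHISYISQK

Derivation:
start AUG at pos 1
pos 1: AUG -> M; peptide=M
pos 4: CAU -> H; peptide=MH
pos 7: AUA -> I; peptide=MHI
pos 10: UCA -> S; peptide=MHIS
pos 13: UAU -> Y; peptide=MHISY
pos 16: AUU -> I; peptide=MHISYI
pos 19: UCG -> S; peptide=MHISYIS
pos 22: CAG -> Q; peptide=MHISYISQ
pos 25: AAA -> K; peptide=MHISYISQK
pos 28: UAG -> STOP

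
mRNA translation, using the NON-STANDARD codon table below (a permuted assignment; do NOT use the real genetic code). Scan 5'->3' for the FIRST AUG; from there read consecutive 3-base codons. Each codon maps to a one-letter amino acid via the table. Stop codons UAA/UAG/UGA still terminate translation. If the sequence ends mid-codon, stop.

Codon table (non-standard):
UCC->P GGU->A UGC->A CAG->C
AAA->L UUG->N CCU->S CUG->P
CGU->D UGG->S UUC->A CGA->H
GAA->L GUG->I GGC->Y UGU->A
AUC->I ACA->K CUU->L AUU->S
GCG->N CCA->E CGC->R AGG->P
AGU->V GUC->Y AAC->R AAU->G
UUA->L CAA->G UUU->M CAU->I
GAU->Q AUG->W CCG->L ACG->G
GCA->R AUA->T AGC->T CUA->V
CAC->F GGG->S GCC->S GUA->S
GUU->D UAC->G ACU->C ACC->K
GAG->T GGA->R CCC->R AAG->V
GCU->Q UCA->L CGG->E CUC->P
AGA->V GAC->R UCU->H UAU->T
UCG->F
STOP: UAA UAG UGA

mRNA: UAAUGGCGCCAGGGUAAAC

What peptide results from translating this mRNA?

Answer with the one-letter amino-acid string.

start AUG at pos 2
pos 2: AUG -> W; peptide=W
pos 5: GCG -> N; peptide=WN
pos 8: CCA -> E; peptide=WNE
pos 11: GGG -> S; peptide=WNES
pos 14: UAA -> STOP

Answer: WNES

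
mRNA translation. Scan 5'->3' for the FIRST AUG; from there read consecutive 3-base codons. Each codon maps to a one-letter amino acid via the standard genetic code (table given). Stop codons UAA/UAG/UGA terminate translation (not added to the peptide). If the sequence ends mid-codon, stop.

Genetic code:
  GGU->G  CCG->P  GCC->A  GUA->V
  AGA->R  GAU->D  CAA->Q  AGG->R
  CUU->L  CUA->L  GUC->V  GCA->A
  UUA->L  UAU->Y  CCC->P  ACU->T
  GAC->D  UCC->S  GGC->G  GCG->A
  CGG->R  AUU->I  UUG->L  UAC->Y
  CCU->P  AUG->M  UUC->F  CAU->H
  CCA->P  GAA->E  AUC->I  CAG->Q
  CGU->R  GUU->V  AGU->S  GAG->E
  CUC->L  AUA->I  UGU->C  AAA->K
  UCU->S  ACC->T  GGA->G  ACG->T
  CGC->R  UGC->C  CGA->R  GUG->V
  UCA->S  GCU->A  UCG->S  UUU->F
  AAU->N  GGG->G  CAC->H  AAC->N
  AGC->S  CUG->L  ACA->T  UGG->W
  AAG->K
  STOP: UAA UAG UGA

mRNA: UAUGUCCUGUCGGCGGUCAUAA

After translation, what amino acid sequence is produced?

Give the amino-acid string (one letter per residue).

Answer: MSCRRS

Derivation:
start AUG at pos 1
pos 1: AUG -> M; peptide=M
pos 4: UCC -> S; peptide=MS
pos 7: UGU -> C; peptide=MSC
pos 10: CGG -> R; peptide=MSCR
pos 13: CGG -> R; peptide=MSCRR
pos 16: UCA -> S; peptide=MSCRRS
pos 19: UAA -> STOP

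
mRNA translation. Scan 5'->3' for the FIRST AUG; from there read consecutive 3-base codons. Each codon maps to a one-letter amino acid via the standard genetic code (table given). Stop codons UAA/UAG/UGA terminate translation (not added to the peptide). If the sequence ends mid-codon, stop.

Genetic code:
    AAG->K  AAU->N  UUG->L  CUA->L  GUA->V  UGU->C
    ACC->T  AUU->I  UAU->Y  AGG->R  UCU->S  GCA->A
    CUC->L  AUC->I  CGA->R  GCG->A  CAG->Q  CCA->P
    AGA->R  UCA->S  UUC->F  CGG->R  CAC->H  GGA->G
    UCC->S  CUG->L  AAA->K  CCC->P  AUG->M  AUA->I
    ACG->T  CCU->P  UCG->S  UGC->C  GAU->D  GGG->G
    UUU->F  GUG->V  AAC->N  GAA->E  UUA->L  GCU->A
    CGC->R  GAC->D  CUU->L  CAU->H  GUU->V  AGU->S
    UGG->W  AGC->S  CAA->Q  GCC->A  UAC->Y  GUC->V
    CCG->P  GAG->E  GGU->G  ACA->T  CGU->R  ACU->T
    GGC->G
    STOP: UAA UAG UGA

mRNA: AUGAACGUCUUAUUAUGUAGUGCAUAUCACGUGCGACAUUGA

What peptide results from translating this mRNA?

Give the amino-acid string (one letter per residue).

start AUG at pos 0
pos 0: AUG -> M; peptide=M
pos 3: AAC -> N; peptide=MN
pos 6: GUC -> V; peptide=MNV
pos 9: UUA -> L; peptide=MNVL
pos 12: UUA -> L; peptide=MNVLL
pos 15: UGU -> C; peptide=MNVLLC
pos 18: AGU -> S; peptide=MNVLLCS
pos 21: GCA -> A; peptide=MNVLLCSA
pos 24: UAU -> Y; peptide=MNVLLCSAY
pos 27: CAC -> H; peptide=MNVLLCSAYH
pos 30: GUG -> V; peptide=MNVLLCSAYHV
pos 33: CGA -> R; peptide=MNVLLCSAYHVR
pos 36: CAU -> H; peptide=MNVLLCSAYHVRH
pos 39: UGA -> STOP

Answer: MNVLLCSAYHVRH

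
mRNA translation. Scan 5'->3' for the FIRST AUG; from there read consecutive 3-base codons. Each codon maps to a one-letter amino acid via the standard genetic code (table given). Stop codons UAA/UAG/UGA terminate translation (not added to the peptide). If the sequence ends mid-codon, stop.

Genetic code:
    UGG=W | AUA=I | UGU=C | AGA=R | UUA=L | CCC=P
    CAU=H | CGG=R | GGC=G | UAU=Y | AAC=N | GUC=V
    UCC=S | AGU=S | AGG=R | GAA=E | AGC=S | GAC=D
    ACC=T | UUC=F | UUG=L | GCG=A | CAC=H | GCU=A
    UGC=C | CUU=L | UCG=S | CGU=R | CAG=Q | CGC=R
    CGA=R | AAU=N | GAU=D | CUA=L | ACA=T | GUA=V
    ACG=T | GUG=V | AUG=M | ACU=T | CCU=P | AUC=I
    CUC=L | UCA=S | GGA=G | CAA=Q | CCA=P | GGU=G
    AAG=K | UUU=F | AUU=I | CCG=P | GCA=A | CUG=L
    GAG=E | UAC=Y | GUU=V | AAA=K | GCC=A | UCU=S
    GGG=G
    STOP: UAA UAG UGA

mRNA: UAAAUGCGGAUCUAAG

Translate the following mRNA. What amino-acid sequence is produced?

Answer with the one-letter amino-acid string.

Answer: MRI

Derivation:
start AUG at pos 3
pos 3: AUG -> M; peptide=M
pos 6: CGG -> R; peptide=MR
pos 9: AUC -> I; peptide=MRI
pos 12: UAA -> STOP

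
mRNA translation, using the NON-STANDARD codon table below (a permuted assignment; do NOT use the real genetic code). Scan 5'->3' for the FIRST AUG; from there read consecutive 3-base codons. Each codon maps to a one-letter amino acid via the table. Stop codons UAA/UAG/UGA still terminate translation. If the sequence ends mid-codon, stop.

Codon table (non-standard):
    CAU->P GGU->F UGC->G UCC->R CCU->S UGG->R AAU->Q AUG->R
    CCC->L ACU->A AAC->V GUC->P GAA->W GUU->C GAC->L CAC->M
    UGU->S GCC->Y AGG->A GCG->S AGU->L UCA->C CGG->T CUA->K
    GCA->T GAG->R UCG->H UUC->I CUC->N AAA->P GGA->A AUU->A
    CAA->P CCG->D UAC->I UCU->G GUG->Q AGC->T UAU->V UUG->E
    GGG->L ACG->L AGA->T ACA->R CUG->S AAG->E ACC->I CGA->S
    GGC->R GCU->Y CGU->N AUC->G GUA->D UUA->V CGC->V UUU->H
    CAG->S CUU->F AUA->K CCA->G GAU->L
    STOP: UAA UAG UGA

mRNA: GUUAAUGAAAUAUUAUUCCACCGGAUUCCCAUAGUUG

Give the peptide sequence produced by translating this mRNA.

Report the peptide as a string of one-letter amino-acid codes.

start AUG at pos 4
pos 4: AUG -> R; peptide=R
pos 7: AAA -> P; peptide=RP
pos 10: UAU -> V; peptide=RPV
pos 13: UAU -> V; peptide=RPVV
pos 16: UCC -> R; peptide=RPVVR
pos 19: ACC -> I; peptide=RPVVRI
pos 22: GGA -> A; peptide=RPVVRIA
pos 25: UUC -> I; peptide=RPVVRIAI
pos 28: CCA -> G; peptide=RPVVRIAIG
pos 31: UAG -> STOP

Answer: RPVVRIAIG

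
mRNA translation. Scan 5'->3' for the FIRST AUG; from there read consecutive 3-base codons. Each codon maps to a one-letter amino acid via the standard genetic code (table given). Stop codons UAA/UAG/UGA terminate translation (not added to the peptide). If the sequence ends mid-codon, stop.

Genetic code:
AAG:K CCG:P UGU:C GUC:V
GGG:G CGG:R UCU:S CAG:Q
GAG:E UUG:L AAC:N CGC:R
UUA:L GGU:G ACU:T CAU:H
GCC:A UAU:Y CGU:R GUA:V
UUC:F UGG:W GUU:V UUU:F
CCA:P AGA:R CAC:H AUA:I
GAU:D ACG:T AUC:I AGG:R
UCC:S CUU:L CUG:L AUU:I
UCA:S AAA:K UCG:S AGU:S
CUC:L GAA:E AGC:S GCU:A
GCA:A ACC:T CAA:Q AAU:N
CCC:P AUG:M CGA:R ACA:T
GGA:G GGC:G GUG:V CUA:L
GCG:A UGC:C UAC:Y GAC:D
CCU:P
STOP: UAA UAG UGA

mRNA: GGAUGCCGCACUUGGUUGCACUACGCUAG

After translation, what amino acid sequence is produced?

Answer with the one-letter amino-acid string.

Answer: MPHLVALR

Derivation:
start AUG at pos 2
pos 2: AUG -> M; peptide=M
pos 5: CCG -> P; peptide=MP
pos 8: CAC -> H; peptide=MPH
pos 11: UUG -> L; peptide=MPHL
pos 14: GUU -> V; peptide=MPHLV
pos 17: GCA -> A; peptide=MPHLVA
pos 20: CUA -> L; peptide=MPHLVAL
pos 23: CGC -> R; peptide=MPHLVALR
pos 26: UAG -> STOP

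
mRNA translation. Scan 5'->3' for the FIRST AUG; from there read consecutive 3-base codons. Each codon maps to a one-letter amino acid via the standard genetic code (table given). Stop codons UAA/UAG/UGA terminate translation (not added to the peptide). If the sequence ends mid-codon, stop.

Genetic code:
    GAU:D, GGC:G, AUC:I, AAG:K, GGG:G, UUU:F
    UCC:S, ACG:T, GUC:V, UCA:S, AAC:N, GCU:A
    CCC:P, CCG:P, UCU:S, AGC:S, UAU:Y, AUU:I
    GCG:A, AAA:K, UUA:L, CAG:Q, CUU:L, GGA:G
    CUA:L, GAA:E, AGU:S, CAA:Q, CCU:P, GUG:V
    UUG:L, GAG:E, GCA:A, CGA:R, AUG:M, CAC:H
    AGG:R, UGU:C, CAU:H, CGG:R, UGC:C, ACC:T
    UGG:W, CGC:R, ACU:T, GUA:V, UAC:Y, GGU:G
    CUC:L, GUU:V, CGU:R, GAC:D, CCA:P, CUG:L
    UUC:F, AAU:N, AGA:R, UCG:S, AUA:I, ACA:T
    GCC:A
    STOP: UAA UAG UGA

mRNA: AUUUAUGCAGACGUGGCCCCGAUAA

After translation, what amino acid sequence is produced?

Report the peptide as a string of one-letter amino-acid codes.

start AUG at pos 4
pos 4: AUG -> M; peptide=M
pos 7: CAG -> Q; peptide=MQ
pos 10: ACG -> T; peptide=MQT
pos 13: UGG -> W; peptide=MQTW
pos 16: CCC -> P; peptide=MQTWP
pos 19: CGA -> R; peptide=MQTWPR
pos 22: UAA -> STOP

Answer: MQTWPR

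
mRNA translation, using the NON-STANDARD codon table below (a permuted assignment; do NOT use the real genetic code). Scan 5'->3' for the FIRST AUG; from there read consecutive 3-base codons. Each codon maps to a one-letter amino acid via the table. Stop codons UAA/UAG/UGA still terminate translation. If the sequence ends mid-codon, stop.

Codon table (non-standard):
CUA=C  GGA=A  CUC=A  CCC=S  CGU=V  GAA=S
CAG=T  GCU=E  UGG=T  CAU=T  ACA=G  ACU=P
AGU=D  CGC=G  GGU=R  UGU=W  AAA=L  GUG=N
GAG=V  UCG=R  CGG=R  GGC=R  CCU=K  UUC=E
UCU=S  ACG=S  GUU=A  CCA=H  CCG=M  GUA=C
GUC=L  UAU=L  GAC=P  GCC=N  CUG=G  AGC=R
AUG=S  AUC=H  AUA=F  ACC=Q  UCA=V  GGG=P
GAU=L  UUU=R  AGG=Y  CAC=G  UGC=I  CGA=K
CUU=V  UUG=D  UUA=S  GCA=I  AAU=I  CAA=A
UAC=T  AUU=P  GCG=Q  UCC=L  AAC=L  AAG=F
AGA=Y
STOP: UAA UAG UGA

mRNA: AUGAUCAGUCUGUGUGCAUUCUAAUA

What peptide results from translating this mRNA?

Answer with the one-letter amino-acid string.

Answer: SHDGWIE

Derivation:
start AUG at pos 0
pos 0: AUG -> S; peptide=S
pos 3: AUC -> H; peptide=SH
pos 6: AGU -> D; peptide=SHD
pos 9: CUG -> G; peptide=SHDG
pos 12: UGU -> W; peptide=SHDGW
pos 15: GCA -> I; peptide=SHDGWI
pos 18: UUC -> E; peptide=SHDGWIE
pos 21: UAA -> STOP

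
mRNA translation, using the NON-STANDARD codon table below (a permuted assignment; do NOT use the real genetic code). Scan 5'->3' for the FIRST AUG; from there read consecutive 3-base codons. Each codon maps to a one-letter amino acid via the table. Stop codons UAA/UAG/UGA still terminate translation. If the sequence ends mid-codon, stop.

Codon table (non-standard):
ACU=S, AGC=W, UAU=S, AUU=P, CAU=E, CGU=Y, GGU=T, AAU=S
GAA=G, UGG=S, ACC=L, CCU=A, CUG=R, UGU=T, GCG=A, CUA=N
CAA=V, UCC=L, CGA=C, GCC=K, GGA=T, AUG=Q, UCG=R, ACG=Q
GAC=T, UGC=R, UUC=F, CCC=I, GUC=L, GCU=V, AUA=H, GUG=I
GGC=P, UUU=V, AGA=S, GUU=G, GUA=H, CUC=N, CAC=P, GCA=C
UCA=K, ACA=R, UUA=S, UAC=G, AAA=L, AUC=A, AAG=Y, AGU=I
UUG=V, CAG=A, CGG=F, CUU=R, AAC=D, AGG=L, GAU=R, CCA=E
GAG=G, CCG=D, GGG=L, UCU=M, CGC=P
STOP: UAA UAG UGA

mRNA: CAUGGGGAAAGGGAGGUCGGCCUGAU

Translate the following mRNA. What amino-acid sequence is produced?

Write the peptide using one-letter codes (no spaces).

start AUG at pos 1
pos 1: AUG -> Q; peptide=Q
pos 4: GGG -> L; peptide=QL
pos 7: AAA -> L; peptide=QLL
pos 10: GGG -> L; peptide=QLLL
pos 13: AGG -> L; peptide=QLLLL
pos 16: UCG -> R; peptide=QLLLLR
pos 19: GCC -> K; peptide=QLLLLRK
pos 22: UGA -> STOP

Answer: QLLLLRK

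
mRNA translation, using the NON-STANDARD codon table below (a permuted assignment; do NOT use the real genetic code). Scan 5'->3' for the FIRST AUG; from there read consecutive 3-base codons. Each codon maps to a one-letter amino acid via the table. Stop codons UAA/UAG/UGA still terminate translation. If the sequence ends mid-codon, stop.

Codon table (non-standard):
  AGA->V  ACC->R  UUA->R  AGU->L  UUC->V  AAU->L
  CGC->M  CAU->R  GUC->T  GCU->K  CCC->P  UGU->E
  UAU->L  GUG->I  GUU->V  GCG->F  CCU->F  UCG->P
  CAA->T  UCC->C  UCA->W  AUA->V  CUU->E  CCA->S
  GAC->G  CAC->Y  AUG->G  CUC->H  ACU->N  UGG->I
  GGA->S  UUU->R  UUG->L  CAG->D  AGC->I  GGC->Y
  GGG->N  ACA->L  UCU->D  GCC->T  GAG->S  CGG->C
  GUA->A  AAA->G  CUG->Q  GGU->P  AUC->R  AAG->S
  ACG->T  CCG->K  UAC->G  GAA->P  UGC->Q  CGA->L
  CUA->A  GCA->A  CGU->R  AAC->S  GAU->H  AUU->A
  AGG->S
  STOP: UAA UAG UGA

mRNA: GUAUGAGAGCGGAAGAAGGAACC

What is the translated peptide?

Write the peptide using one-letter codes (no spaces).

Answer: GVFPPSR

Derivation:
start AUG at pos 2
pos 2: AUG -> G; peptide=G
pos 5: AGA -> V; peptide=GV
pos 8: GCG -> F; peptide=GVF
pos 11: GAA -> P; peptide=GVFP
pos 14: GAA -> P; peptide=GVFPP
pos 17: GGA -> S; peptide=GVFPPS
pos 20: ACC -> R; peptide=GVFPPSR
pos 23: only 0 nt remain (<3), stop (end of mRNA)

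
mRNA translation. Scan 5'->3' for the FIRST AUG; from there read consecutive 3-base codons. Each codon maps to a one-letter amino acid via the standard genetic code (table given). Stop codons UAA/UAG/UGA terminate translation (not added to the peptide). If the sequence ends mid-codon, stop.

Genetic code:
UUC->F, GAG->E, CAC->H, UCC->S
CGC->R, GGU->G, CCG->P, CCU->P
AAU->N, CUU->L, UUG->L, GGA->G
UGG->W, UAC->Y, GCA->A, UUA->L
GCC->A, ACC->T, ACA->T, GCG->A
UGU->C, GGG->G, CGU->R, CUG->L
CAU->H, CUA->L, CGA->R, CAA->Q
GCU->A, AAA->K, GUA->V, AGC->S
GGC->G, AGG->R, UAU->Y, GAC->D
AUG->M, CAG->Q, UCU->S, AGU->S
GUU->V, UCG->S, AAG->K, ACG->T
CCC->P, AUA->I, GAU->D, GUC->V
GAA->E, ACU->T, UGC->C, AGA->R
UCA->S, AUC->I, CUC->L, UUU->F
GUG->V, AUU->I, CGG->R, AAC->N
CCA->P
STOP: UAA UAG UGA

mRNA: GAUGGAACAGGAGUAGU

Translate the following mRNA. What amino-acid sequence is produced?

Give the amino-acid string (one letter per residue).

Answer: MEQE

Derivation:
start AUG at pos 1
pos 1: AUG -> M; peptide=M
pos 4: GAA -> E; peptide=ME
pos 7: CAG -> Q; peptide=MEQ
pos 10: GAG -> E; peptide=MEQE
pos 13: UAG -> STOP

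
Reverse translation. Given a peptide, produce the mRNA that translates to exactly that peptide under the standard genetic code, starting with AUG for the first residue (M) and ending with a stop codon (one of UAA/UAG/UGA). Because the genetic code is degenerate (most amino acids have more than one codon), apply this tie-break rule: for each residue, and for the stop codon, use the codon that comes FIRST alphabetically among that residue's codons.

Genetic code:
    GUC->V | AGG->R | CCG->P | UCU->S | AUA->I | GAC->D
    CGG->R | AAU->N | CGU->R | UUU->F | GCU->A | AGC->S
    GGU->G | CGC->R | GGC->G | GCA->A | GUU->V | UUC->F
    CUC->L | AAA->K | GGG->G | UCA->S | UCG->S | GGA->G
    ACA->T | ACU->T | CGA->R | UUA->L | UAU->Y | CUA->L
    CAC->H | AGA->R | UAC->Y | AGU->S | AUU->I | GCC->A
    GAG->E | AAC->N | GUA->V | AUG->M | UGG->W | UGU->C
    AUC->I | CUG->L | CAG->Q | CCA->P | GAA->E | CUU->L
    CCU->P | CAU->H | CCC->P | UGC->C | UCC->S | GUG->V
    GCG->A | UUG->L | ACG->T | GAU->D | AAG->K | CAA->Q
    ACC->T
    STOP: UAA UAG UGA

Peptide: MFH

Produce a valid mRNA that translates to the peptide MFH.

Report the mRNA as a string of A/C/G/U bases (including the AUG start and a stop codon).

residue 1: M -> AUG (start codon)
residue 2: F codons sorted = UUC,UUU -> pick first = UUC
residue 3: H codons sorted = CAC,CAU -> pick first = CAC
terminator: stop codons sorted = UAA,UAG,UGA -> pick first = UAA

Answer: mRNA: AUGUUCCACUAA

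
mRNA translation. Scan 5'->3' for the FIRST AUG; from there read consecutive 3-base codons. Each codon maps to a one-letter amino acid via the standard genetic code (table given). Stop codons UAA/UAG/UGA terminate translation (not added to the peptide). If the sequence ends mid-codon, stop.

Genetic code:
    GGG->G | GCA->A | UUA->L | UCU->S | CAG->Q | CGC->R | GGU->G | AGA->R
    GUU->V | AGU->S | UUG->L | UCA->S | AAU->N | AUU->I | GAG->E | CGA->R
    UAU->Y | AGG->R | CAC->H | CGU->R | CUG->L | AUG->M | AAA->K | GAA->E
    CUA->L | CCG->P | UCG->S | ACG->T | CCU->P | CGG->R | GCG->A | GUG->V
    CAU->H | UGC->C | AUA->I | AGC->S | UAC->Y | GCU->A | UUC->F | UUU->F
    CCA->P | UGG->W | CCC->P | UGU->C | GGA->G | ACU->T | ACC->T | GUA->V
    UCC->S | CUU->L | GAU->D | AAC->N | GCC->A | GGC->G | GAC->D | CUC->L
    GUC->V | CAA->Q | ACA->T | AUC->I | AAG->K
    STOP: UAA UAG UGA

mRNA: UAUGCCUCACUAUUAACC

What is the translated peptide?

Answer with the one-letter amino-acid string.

Answer: MPHY

Derivation:
start AUG at pos 1
pos 1: AUG -> M; peptide=M
pos 4: CCU -> P; peptide=MP
pos 7: CAC -> H; peptide=MPH
pos 10: UAU -> Y; peptide=MPHY
pos 13: UAA -> STOP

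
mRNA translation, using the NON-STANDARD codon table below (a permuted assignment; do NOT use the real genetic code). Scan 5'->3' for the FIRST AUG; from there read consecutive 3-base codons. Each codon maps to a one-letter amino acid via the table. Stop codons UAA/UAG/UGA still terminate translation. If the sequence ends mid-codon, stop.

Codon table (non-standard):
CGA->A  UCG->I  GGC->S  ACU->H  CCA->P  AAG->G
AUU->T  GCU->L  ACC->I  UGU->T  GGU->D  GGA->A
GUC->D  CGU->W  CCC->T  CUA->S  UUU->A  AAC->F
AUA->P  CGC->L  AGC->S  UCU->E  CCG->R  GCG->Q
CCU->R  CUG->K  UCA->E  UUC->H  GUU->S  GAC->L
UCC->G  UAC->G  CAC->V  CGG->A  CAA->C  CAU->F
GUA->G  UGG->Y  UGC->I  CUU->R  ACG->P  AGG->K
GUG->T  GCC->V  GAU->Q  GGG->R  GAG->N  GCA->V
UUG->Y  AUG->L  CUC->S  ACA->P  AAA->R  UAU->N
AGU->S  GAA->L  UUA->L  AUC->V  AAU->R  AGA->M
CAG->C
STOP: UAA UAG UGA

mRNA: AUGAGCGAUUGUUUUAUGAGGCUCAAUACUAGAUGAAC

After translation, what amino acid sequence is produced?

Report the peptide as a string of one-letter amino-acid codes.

Answer: LSQTALKSRHM

Derivation:
start AUG at pos 0
pos 0: AUG -> L; peptide=L
pos 3: AGC -> S; peptide=LS
pos 6: GAU -> Q; peptide=LSQ
pos 9: UGU -> T; peptide=LSQT
pos 12: UUU -> A; peptide=LSQTA
pos 15: AUG -> L; peptide=LSQTAL
pos 18: AGG -> K; peptide=LSQTALK
pos 21: CUC -> S; peptide=LSQTALKS
pos 24: AAU -> R; peptide=LSQTALKSR
pos 27: ACU -> H; peptide=LSQTALKSRH
pos 30: AGA -> M; peptide=LSQTALKSRHM
pos 33: UGA -> STOP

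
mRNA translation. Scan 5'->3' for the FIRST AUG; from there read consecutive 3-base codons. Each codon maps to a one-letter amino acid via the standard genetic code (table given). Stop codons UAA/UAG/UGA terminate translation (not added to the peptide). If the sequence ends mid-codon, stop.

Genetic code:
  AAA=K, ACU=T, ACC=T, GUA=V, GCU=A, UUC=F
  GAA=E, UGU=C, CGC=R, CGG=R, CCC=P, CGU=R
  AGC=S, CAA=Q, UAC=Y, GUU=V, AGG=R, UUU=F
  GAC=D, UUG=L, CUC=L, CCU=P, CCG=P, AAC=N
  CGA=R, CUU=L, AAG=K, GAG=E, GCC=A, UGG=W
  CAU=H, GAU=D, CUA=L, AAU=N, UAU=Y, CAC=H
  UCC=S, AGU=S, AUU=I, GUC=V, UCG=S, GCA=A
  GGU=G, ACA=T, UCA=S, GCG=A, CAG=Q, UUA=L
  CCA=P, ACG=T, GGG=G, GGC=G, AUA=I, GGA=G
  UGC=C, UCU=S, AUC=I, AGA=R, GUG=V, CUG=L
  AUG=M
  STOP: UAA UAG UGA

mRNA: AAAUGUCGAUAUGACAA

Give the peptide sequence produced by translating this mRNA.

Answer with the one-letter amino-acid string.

start AUG at pos 2
pos 2: AUG -> M; peptide=M
pos 5: UCG -> S; peptide=MS
pos 8: AUA -> I; peptide=MSI
pos 11: UGA -> STOP

Answer: MSI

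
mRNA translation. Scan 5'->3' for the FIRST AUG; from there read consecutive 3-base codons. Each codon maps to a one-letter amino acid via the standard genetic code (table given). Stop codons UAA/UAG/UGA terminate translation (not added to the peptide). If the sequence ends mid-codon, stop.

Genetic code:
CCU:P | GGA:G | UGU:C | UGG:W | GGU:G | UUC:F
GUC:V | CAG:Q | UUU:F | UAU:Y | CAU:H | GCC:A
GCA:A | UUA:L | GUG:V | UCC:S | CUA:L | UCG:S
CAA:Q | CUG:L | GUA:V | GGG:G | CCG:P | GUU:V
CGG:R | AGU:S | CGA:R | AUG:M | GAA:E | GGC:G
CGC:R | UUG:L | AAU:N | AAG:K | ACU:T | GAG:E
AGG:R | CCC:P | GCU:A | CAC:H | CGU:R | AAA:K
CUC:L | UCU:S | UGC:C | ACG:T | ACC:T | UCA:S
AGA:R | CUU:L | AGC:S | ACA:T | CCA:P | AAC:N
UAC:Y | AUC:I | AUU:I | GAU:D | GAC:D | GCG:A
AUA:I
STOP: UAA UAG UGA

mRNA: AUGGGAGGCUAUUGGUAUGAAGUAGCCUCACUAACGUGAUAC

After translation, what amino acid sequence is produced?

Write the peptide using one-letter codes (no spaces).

start AUG at pos 0
pos 0: AUG -> M; peptide=M
pos 3: GGA -> G; peptide=MG
pos 6: GGC -> G; peptide=MGG
pos 9: UAU -> Y; peptide=MGGY
pos 12: UGG -> W; peptide=MGGYW
pos 15: UAU -> Y; peptide=MGGYWY
pos 18: GAA -> E; peptide=MGGYWYE
pos 21: GUA -> V; peptide=MGGYWYEV
pos 24: GCC -> A; peptide=MGGYWYEVA
pos 27: UCA -> S; peptide=MGGYWYEVAS
pos 30: CUA -> L; peptide=MGGYWYEVASL
pos 33: ACG -> T; peptide=MGGYWYEVASLT
pos 36: UGA -> STOP

Answer: MGGYWYEVASLT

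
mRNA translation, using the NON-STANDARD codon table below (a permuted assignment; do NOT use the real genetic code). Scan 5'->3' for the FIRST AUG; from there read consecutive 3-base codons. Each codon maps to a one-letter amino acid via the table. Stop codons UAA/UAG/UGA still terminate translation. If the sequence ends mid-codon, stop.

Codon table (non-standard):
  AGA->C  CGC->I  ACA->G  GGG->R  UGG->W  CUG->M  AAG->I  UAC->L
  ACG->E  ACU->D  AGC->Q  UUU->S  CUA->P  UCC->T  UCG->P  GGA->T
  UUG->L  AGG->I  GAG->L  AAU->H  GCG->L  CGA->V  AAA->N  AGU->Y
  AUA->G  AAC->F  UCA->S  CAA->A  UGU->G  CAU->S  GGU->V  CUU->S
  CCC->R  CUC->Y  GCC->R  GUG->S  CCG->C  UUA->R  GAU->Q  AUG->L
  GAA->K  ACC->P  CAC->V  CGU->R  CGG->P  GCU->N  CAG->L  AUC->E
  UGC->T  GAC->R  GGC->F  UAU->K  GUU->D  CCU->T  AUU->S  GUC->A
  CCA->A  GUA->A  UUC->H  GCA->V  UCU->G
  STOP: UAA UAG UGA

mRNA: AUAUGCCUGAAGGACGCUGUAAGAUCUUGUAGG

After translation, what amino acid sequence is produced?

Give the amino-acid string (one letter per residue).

Answer: LTKTIGIEL

Derivation:
start AUG at pos 2
pos 2: AUG -> L; peptide=L
pos 5: CCU -> T; peptide=LT
pos 8: GAA -> K; peptide=LTK
pos 11: GGA -> T; peptide=LTKT
pos 14: CGC -> I; peptide=LTKTI
pos 17: UGU -> G; peptide=LTKTIG
pos 20: AAG -> I; peptide=LTKTIGI
pos 23: AUC -> E; peptide=LTKTIGIE
pos 26: UUG -> L; peptide=LTKTIGIEL
pos 29: UAG -> STOP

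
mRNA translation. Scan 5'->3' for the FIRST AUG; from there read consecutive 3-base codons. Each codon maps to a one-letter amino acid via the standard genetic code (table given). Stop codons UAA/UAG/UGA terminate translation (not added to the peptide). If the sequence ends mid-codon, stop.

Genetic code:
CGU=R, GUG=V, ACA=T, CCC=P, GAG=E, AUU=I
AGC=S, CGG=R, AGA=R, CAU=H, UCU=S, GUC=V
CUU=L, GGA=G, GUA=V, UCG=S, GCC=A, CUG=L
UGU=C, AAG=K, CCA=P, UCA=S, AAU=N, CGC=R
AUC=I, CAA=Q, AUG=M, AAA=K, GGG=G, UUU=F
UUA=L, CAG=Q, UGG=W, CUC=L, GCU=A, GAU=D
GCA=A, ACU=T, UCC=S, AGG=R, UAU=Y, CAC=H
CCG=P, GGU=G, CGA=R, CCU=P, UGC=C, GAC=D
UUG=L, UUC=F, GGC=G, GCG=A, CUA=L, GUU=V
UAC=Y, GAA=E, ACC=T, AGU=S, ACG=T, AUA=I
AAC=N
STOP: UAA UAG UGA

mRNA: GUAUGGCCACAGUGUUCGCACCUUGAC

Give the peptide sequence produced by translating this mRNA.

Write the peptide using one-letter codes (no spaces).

Answer: MATVFAP

Derivation:
start AUG at pos 2
pos 2: AUG -> M; peptide=M
pos 5: GCC -> A; peptide=MA
pos 8: ACA -> T; peptide=MAT
pos 11: GUG -> V; peptide=MATV
pos 14: UUC -> F; peptide=MATVF
pos 17: GCA -> A; peptide=MATVFA
pos 20: CCU -> P; peptide=MATVFAP
pos 23: UGA -> STOP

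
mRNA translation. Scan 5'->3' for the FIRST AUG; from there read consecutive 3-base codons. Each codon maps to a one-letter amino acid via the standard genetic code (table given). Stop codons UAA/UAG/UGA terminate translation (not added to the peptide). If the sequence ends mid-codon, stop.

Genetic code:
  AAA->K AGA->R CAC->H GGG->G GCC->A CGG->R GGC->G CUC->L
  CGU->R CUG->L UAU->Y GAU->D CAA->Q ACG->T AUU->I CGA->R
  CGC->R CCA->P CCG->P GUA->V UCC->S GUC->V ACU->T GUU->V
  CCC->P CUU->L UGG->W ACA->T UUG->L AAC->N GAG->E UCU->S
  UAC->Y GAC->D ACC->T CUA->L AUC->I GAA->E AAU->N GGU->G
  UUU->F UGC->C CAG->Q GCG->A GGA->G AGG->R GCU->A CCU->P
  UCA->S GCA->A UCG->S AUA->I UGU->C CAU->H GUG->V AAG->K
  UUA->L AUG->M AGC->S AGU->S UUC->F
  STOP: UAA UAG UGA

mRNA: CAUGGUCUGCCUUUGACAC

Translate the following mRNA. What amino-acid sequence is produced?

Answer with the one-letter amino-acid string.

Answer: MVCL

Derivation:
start AUG at pos 1
pos 1: AUG -> M; peptide=M
pos 4: GUC -> V; peptide=MV
pos 7: UGC -> C; peptide=MVC
pos 10: CUU -> L; peptide=MVCL
pos 13: UGA -> STOP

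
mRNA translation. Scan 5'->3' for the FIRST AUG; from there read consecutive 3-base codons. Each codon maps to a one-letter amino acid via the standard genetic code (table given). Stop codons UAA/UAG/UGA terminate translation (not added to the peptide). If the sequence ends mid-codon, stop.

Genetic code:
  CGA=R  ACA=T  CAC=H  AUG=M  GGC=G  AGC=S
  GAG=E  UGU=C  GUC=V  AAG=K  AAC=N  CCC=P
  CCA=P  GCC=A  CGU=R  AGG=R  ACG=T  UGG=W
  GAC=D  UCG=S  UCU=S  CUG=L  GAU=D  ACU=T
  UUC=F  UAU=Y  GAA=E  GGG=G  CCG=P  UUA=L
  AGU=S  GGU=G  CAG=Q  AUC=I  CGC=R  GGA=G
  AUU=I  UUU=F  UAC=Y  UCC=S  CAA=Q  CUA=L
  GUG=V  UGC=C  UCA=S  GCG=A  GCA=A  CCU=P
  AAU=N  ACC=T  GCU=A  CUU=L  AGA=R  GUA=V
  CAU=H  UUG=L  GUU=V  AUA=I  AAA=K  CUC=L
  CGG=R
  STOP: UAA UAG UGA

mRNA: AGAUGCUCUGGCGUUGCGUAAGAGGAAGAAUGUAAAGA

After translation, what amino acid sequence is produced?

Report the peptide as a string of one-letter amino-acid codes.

Answer: MLWRCVRGRM

Derivation:
start AUG at pos 2
pos 2: AUG -> M; peptide=M
pos 5: CUC -> L; peptide=ML
pos 8: UGG -> W; peptide=MLW
pos 11: CGU -> R; peptide=MLWR
pos 14: UGC -> C; peptide=MLWRC
pos 17: GUA -> V; peptide=MLWRCV
pos 20: AGA -> R; peptide=MLWRCVR
pos 23: GGA -> G; peptide=MLWRCVRG
pos 26: AGA -> R; peptide=MLWRCVRGR
pos 29: AUG -> M; peptide=MLWRCVRGRM
pos 32: UAA -> STOP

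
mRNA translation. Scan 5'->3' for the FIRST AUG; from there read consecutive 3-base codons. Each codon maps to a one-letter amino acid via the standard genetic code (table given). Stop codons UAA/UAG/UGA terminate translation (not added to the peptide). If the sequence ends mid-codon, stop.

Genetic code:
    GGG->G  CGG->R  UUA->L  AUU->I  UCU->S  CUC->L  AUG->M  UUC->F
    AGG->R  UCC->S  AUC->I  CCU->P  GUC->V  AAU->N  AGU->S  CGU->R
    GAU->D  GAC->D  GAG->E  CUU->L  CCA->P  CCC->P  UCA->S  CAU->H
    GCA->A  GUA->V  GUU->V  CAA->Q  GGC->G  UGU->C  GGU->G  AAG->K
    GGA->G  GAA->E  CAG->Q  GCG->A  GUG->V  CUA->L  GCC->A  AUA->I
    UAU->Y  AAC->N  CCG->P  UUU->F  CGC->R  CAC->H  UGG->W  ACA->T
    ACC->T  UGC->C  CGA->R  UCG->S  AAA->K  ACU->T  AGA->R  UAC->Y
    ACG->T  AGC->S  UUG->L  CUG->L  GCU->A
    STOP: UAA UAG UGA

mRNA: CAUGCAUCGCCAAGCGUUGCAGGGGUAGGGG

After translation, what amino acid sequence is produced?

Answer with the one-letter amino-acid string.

Answer: MHRQALQG

Derivation:
start AUG at pos 1
pos 1: AUG -> M; peptide=M
pos 4: CAU -> H; peptide=MH
pos 7: CGC -> R; peptide=MHR
pos 10: CAA -> Q; peptide=MHRQ
pos 13: GCG -> A; peptide=MHRQA
pos 16: UUG -> L; peptide=MHRQAL
pos 19: CAG -> Q; peptide=MHRQALQ
pos 22: GGG -> G; peptide=MHRQALQG
pos 25: UAG -> STOP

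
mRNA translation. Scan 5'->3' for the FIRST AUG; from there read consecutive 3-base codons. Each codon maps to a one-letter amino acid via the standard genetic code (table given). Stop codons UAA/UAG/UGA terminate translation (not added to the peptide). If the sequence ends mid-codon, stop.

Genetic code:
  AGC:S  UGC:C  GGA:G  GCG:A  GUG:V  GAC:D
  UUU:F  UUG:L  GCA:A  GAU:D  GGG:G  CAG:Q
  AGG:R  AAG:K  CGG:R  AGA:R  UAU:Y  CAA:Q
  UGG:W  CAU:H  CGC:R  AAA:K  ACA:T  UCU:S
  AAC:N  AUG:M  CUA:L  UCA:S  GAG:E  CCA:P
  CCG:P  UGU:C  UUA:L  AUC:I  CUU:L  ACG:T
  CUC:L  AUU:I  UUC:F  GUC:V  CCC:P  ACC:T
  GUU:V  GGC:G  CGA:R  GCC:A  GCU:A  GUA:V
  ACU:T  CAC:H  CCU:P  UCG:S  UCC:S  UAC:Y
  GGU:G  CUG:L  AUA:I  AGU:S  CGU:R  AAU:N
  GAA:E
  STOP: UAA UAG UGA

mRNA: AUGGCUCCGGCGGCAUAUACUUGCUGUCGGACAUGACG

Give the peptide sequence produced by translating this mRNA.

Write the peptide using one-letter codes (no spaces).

start AUG at pos 0
pos 0: AUG -> M; peptide=M
pos 3: GCU -> A; peptide=MA
pos 6: CCG -> P; peptide=MAP
pos 9: GCG -> A; peptide=MAPA
pos 12: GCA -> A; peptide=MAPAA
pos 15: UAU -> Y; peptide=MAPAAY
pos 18: ACU -> T; peptide=MAPAAYT
pos 21: UGC -> C; peptide=MAPAAYTC
pos 24: UGU -> C; peptide=MAPAAYTCC
pos 27: CGG -> R; peptide=MAPAAYTCCR
pos 30: ACA -> T; peptide=MAPAAYTCCRT
pos 33: UGA -> STOP

Answer: MAPAAYTCCRT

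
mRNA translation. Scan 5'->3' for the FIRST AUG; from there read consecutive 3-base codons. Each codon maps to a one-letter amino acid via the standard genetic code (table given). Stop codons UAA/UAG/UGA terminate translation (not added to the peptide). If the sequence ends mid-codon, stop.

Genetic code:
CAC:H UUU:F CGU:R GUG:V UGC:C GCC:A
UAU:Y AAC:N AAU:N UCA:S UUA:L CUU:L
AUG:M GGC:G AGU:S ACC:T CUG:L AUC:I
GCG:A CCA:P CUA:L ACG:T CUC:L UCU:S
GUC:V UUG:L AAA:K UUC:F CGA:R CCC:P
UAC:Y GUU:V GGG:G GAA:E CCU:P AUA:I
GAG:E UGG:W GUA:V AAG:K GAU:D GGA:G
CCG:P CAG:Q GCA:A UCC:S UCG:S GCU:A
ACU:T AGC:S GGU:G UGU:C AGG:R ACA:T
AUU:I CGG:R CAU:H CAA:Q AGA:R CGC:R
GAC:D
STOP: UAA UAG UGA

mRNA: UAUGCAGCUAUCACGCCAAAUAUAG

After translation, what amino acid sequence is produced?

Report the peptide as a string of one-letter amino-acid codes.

Answer: MQLSRQI

Derivation:
start AUG at pos 1
pos 1: AUG -> M; peptide=M
pos 4: CAG -> Q; peptide=MQ
pos 7: CUA -> L; peptide=MQL
pos 10: UCA -> S; peptide=MQLS
pos 13: CGC -> R; peptide=MQLSR
pos 16: CAA -> Q; peptide=MQLSRQ
pos 19: AUA -> I; peptide=MQLSRQI
pos 22: UAG -> STOP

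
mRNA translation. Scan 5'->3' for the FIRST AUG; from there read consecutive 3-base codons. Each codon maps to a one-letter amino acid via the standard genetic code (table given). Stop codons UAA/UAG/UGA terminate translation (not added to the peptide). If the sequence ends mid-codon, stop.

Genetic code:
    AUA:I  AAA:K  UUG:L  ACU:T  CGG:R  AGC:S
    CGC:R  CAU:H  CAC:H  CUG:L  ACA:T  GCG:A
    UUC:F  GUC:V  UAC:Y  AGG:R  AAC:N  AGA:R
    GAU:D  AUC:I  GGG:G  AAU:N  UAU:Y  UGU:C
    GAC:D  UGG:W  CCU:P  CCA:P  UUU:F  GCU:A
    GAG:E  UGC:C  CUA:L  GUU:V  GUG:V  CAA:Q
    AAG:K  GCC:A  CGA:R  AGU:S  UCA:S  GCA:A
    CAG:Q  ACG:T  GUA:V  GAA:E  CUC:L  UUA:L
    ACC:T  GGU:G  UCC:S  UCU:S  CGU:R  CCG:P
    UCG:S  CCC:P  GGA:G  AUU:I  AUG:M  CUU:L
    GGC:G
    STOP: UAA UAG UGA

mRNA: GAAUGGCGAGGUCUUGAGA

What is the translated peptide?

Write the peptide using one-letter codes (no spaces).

Answer: MARS

Derivation:
start AUG at pos 2
pos 2: AUG -> M; peptide=M
pos 5: GCG -> A; peptide=MA
pos 8: AGG -> R; peptide=MAR
pos 11: UCU -> S; peptide=MARS
pos 14: UGA -> STOP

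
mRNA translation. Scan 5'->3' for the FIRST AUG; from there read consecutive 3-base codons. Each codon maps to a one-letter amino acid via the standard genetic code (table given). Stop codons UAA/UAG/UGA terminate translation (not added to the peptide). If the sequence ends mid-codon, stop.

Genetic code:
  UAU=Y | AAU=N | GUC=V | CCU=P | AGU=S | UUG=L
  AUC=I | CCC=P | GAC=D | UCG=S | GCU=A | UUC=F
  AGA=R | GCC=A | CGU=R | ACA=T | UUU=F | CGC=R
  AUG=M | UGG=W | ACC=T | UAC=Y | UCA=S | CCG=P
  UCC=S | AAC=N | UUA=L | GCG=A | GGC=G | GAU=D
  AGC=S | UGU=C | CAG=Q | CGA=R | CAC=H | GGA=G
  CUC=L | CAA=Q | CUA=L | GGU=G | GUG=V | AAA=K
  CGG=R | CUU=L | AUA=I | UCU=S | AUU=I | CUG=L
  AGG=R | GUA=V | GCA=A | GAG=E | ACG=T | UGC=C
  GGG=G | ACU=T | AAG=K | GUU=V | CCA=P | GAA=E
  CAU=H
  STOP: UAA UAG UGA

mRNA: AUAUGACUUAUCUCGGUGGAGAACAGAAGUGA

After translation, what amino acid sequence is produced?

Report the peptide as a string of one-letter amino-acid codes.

Answer: MTYLGGEQK

Derivation:
start AUG at pos 2
pos 2: AUG -> M; peptide=M
pos 5: ACU -> T; peptide=MT
pos 8: UAU -> Y; peptide=MTY
pos 11: CUC -> L; peptide=MTYL
pos 14: GGU -> G; peptide=MTYLG
pos 17: GGA -> G; peptide=MTYLGG
pos 20: GAA -> E; peptide=MTYLGGE
pos 23: CAG -> Q; peptide=MTYLGGEQ
pos 26: AAG -> K; peptide=MTYLGGEQK
pos 29: UGA -> STOP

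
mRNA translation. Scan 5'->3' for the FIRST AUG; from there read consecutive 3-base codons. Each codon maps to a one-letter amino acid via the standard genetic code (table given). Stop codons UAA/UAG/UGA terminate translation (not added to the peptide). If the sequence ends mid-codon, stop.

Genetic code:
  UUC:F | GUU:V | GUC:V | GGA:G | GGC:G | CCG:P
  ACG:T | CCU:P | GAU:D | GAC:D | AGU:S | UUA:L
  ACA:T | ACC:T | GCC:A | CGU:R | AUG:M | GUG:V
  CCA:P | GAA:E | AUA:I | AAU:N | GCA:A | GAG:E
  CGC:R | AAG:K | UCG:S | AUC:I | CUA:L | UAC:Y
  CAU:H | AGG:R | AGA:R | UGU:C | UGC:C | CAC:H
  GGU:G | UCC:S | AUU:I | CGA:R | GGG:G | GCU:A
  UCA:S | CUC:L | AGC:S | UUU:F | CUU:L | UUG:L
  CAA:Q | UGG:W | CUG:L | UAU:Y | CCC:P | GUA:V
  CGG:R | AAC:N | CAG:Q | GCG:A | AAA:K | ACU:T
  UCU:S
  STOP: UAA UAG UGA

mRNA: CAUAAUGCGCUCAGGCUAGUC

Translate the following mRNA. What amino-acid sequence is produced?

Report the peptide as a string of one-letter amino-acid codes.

Answer: MRSG

Derivation:
start AUG at pos 4
pos 4: AUG -> M; peptide=M
pos 7: CGC -> R; peptide=MR
pos 10: UCA -> S; peptide=MRS
pos 13: GGC -> G; peptide=MRSG
pos 16: UAG -> STOP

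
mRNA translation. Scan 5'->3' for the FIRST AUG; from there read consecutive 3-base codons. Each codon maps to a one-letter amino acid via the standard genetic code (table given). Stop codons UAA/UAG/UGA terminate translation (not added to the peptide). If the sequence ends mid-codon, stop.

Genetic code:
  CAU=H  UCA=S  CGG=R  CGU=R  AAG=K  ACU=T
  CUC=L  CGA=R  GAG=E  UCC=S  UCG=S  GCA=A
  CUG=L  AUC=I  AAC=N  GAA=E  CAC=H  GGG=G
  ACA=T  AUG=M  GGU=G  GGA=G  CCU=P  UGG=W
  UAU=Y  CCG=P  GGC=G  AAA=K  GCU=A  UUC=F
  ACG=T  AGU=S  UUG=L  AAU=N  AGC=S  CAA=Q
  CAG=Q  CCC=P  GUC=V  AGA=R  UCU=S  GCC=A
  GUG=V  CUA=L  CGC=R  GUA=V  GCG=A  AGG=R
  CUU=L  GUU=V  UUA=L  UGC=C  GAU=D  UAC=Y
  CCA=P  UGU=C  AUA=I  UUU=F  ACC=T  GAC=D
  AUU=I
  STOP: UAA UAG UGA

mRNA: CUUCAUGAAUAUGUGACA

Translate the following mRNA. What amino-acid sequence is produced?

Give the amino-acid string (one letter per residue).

Answer: MNM

Derivation:
start AUG at pos 4
pos 4: AUG -> M; peptide=M
pos 7: AAU -> N; peptide=MN
pos 10: AUG -> M; peptide=MNM
pos 13: UGA -> STOP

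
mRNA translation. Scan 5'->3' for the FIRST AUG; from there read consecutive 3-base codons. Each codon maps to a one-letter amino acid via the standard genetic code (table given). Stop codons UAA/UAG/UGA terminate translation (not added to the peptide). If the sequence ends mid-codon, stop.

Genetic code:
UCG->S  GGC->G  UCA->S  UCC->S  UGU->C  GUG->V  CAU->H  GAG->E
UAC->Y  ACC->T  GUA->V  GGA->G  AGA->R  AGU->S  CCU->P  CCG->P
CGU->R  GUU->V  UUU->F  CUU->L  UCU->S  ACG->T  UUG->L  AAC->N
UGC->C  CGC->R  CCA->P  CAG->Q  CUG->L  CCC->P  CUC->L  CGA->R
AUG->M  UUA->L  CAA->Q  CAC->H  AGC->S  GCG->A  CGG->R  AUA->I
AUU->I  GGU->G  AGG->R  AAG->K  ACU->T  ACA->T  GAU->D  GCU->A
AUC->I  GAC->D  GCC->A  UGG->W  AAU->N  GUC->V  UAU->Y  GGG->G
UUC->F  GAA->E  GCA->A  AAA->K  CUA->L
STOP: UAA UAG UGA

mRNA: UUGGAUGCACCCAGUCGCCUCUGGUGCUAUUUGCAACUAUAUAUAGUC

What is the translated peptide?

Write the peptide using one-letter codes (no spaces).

Answer: MHPVASGAICNYI

Derivation:
start AUG at pos 4
pos 4: AUG -> M; peptide=M
pos 7: CAC -> H; peptide=MH
pos 10: CCA -> P; peptide=MHP
pos 13: GUC -> V; peptide=MHPV
pos 16: GCC -> A; peptide=MHPVA
pos 19: UCU -> S; peptide=MHPVAS
pos 22: GGU -> G; peptide=MHPVASG
pos 25: GCU -> A; peptide=MHPVASGA
pos 28: AUU -> I; peptide=MHPVASGAI
pos 31: UGC -> C; peptide=MHPVASGAIC
pos 34: AAC -> N; peptide=MHPVASGAICN
pos 37: UAU -> Y; peptide=MHPVASGAICNY
pos 40: AUA -> I; peptide=MHPVASGAICNYI
pos 43: UAG -> STOP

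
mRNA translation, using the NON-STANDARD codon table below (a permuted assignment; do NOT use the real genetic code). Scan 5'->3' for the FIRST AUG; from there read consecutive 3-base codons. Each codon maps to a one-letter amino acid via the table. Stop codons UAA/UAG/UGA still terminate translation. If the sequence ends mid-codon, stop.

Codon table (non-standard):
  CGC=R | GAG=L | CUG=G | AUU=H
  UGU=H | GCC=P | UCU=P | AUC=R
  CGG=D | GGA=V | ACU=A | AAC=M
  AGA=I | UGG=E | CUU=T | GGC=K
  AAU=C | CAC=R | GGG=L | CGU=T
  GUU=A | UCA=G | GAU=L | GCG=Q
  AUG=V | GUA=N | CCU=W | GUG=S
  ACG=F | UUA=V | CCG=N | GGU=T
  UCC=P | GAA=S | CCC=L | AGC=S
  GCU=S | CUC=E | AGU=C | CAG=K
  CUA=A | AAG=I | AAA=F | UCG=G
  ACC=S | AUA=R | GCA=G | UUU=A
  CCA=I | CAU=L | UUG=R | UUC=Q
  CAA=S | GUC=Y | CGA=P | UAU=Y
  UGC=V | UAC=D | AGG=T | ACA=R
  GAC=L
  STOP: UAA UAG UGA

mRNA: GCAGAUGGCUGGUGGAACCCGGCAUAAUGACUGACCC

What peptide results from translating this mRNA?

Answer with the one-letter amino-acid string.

start AUG at pos 4
pos 4: AUG -> V; peptide=V
pos 7: GCU -> S; peptide=VS
pos 10: GGU -> T; peptide=VST
pos 13: GGA -> V; peptide=VSTV
pos 16: ACC -> S; peptide=VSTVS
pos 19: CGG -> D; peptide=VSTVSD
pos 22: CAU -> L; peptide=VSTVSDL
pos 25: AAU -> C; peptide=VSTVSDLC
pos 28: GAC -> L; peptide=VSTVSDLCL
pos 31: UGA -> STOP

Answer: VSTVSDLCL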